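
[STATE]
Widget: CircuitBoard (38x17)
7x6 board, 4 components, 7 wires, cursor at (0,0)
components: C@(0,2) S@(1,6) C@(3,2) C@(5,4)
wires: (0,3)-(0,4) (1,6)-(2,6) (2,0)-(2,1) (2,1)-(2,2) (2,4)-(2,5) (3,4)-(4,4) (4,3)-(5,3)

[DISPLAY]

   0 1 2 3 4 5 6                      
0  [.]      C   · ─ ·                 
                                      
1                           S         
                            │         
2   · ─ · ─ ·       · ─ ·   ·         
                                      
3           C       ·                 
                    │                 
4               ·   ·                 
                │                     
5               ·   C                 
Cursor: (0,0)                         
                                      
                                      
                                      
                                      


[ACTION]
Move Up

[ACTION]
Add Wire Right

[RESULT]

   0 1 2 3 4 5 6                      
0  [.]─ ·   C   · ─ ·                 
                                      
1                           S         
                            │         
2   · ─ · ─ ·       · ─ ·   ·         
                                      
3           C       ·                 
                    │                 
4               ·   ·                 
                │                     
5               ·   C                 
Cursor: (0,0)                         
                                      
                                      
                                      
                                      


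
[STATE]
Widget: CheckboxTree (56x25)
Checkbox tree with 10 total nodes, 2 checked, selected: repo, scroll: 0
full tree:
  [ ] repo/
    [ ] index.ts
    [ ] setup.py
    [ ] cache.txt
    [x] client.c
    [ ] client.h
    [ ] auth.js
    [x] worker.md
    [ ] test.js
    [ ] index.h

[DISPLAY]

>[-] repo/                                              
   [ ] index.ts                                         
   [ ] setup.py                                         
   [ ] cache.txt                                        
   [x] client.c                                         
   [ ] client.h                                         
   [ ] auth.js                                          
   [x] worker.md                                        
   [ ] test.js                                          
   [ ] index.h                                          
                                                        
                                                        
                                                        
                                                        
                                                        
                                                        
                                                        
                                                        
                                                        
                                                        
                                                        
                                                        
                                                        
                                                        
                                                        


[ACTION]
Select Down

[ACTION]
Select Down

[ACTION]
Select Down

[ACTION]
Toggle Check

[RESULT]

 [-] repo/                                              
   [ ] index.ts                                         
   [ ] setup.py                                         
>  [x] cache.txt                                        
   [x] client.c                                         
   [ ] client.h                                         
   [ ] auth.js                                          
   [x] worker.md                                        
   [ ] test.js                                          
   [ ] index.h                                          
                                                        
                                                        
                                                        
                                                        
                                                        
                                                        
                                                        
                                                        
                                                        
                                                        
                                                        
                                                        
                                                        
                                                        
                                                        


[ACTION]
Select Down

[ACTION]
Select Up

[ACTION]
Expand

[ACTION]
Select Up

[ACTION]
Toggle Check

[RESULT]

 [-] repo/                                              
   [ ] index.ts                                         
>  [x] setup.py                                         
   [x] cache.txt                                        
   [x] client.c                                         
   [ ] client.h                                         
   [ ] auth.js                                          
   [x] worker.md                                        
   [ ] test.js                                          
   [ ] index.h                                          
                                                        
                                                        
                                                        
                                                        
                                                        
                                                        
                                                        
                                                        
                                                        
                                                        
                                                        
                                                        
                                                        
                                                        
                                                        


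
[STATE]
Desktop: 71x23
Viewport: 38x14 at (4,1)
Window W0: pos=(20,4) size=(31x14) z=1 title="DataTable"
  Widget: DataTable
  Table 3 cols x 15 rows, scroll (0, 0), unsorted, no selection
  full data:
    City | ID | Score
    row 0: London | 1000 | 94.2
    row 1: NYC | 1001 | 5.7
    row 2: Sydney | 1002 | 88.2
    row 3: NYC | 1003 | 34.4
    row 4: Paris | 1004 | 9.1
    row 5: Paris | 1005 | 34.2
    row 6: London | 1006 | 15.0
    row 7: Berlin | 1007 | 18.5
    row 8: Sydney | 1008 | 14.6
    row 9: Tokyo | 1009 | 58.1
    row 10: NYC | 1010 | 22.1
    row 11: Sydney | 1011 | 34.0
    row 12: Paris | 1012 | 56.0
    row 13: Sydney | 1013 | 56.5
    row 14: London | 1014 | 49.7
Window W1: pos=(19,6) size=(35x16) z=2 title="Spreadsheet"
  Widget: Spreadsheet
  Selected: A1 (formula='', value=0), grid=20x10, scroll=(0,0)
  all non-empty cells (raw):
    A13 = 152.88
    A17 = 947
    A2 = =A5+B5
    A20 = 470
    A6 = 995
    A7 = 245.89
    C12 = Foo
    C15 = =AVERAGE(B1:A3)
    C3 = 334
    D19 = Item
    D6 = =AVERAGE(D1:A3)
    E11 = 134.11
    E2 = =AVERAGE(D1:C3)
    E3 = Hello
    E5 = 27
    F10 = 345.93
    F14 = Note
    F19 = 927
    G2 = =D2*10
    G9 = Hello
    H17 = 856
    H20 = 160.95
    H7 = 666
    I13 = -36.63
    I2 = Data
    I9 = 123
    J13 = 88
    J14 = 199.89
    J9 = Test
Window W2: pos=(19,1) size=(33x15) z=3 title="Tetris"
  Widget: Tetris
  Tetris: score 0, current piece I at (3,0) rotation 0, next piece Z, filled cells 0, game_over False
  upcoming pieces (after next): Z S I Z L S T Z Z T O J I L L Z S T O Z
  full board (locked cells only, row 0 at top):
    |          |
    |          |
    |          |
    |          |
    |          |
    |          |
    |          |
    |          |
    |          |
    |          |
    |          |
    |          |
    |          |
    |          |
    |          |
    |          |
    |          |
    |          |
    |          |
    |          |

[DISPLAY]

               ┏━━━━━━━━━━━━━━━━━━━━━━
               ┃ Tetris               
               ┠──────────────────────
               ┃          │Next:      
               ┃          │▓▓         
               ┃          │ ▓▓        
               ┃          │           
               ┃          │           
               ┃          │           
               ┃          │Score:     
               ┃          │0          
               ┃          │           
               ┃          │           
               ┃          │           


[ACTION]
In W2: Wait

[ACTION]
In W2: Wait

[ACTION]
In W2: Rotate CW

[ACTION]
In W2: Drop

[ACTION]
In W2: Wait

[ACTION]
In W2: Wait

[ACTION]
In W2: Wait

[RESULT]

               ┏━━━━━━━━━━━━━━━━━━━━━━
               ┃ Tetris               
               ┠──────────────────────
               ┃   █      │Next:      
               ┃          │▓▓         
               ┃          │ ▓▓        
               ┃          │           
               ┃          │           
               ┃          │           
               ┃          │Score:     
               ┃          │0          
               ┃          │           
               ┃          │           
               ┃          │           


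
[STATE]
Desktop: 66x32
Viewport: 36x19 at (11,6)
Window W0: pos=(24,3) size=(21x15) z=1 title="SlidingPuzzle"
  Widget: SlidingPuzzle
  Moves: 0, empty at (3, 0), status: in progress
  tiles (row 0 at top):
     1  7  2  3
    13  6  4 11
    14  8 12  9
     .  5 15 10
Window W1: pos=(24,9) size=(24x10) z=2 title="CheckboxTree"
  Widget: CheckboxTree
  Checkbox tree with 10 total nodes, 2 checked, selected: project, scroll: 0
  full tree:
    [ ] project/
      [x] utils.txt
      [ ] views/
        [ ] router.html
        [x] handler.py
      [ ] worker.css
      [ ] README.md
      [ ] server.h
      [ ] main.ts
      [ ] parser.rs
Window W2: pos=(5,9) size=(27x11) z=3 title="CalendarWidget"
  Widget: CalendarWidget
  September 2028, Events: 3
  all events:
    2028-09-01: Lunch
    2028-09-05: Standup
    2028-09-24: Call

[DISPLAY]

             ┃┌────┬────┬────┬───┃  
             ┃│  1 │  7 │  2 │  3┃  
             ┃├────┼────┼────┼───┃  
━━━━━━━━━━━━━━━━━━━━┓━━━━━━━━━━━━━━━
ndarWidget          ┃oxTree         
────────────────────┨───────────────
 September 2028     ┃oject/         
 We Th Fr Sa Su     ┃utils.txt      
        1*  2  3    ┃views/         
*  6  7  8  9 10    ┃] router.html  
 13 14 15 16 17     ┃] handler.py   
 20 21 22 23 24*    ┃worker.css     
 27 28 29 30        ┃━━━━━━━━━━━━━━━
━━━━━━━━━━━━━━━━━━━━┛               
                                    
                                    
                                    
                                    
                                    


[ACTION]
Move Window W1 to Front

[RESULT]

             ┃┌────┬────┬────┬───┃  
             ┃│  1 │  7 │  2 │  3┃  
             ┃├────┼────┼────┼───┃  
━━━━━━━━━━━━━┏━━━━━━━━━━━━━━━━━━━━━━
ndarWidget   ┃ CheckboxTree         
─────────────┠──────────────────────
 September 20┃>[-] project/         
 We Th Fr Sa ┃   [x] utils.txt      
        1*  2┃   [-] views/         
*  6  7  8  9┃     [ ] router.html  
 13 14 15 16 ┃     [x] handler.py   
 20 21 22 23 ┃   [ ] worker.css     
 27 28 29 30 ┗━━━━━━━━━━━━━━━━━━━━━━
━━━━━━━━━━━━━━━━━━━━┛               
                                    
                                    
                                    
                                    
                                    


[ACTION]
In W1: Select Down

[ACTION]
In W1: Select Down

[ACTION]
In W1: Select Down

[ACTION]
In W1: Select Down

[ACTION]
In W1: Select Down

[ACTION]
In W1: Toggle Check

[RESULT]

             ┃┌────┬────┬────┬───┃  
             ┃│  1 │  7 │  2 │  3┃  
             ┃├────┼────┼────┼───┃  
━━━━━━━━━━━━━┏━━━━━━━━━━━━━━━━━━━━━━
ndarWidget   ┃ CheckboxTree         
─────────────┠──────────────────────
 September 20┃ [-] project/         
 We Th Fr Sa ┃   [x] utils.txt      
        1*  2┃   [-] views/         
*  6  7  8  9┃     [ ] router.html  
 13 14 15 16 ┃     [x] handler.py   
 20 21 22 23 ┃>  [x] worker.css     
 27 28 29 30 ┗━━━━━━━━━━━━━━━━━━━━━━
━━━━━━━━━━━━━━━━━━━━┛               
                                    
                                    
                                    
                                    
                                    


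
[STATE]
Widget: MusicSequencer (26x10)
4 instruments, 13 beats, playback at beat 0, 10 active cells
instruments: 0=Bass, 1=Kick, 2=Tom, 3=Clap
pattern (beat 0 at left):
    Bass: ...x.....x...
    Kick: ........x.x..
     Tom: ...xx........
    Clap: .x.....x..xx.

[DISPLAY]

     ▼123456789012        
 Bass···█·····█···        
 Kick········█·█··        
  Tom···██········        
 Clap·█·····█··██·        
                          
                          
                          
                          
                          


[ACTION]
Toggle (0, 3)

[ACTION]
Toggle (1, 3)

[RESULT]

     ▼123456789012        
 Bass·········█···        
 Kick···█····█·█··        
  Tom···██········        
 Clap·█·····█··██·        
                          
                          
                          
                          
                          


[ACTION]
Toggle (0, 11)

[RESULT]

     ▼123456789012        
 Bass·········█·█·        
 Kick···█····█·█··        
  Tom···██········        
 Clap·█·····█··██·        
                          
                          
                          
                          
                          


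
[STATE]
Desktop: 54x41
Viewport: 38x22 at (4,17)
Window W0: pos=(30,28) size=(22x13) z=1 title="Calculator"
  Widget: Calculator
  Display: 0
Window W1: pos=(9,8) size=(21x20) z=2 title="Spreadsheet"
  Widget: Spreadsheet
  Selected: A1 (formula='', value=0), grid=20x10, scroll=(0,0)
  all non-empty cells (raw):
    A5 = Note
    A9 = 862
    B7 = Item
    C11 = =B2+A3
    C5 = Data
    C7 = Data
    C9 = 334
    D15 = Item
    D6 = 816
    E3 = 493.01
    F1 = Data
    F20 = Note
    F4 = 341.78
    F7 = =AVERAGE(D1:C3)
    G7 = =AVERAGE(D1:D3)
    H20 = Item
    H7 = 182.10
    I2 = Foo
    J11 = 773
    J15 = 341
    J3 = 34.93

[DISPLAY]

     ┃  4        0       ┃            
     ┃  5 Note           ┃            
     ┃  6        0       ┃            
     ┃  7        0Item   ┃            
     ┃  8        0       ┃            
     ┃  9      862       ┃            
     ┃ 10        0       ┃            
     ┃ 11        0       ┃            
     ┃ 12        0       ┃            
     ┃ 13        0       ┃            
     ┗━━━━━━━━━━━━━━━━━━━┛            
                          ┏━━━━━━━━━━━
                          ┃ Calculator
                          ┠───────────
                          ┃           
                          ┃┌───┬───┬──
                          ┃│ 7 │ 8 │ 9
                          ┃├───┼───┼──
                          ┃│ 4 │ 5 │ 6
                          ┃├───┼───┼──
                          ┃│ 1 │ 2 │ 3
                          ┃├───┼───┼──


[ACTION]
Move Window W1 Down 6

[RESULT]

     ┃A1:                ┃            
     ┃       A       B   ┃            
     ┃-------------------┃            
     ┃  1      [0]       ┃            
     ┃  2        0       ┃            
     ┃  3        0       ┃            
     ┃  4        0       ┃            
     ┃  5 Note           ┃            
     ┃  6        0       ┃            
     ┃  7        0Item   ┃            
     ┃  8        0       ┃            
     ┃  9      862       ┃┏━━━━━━━━━━━
     ┃ 10        0       ┃┃ Calculator
     ┃ 11        0       ┃┠───────────
     ┃ 12        0       ┃┃           
     ┃ 13        0       ┃┃┌───┬───┬──
     ┗━━━━━━━━━━━━━━━━━━━┛┃│ 7 │ 8 │ 9
                          ┃├───┼───┼──
                          ┃│ 4 │ 5 │ 6
                          ┃├───┼───┼──
                          ┃│ 1 │ 2 │ 3
                          ┃├───┼───┼──


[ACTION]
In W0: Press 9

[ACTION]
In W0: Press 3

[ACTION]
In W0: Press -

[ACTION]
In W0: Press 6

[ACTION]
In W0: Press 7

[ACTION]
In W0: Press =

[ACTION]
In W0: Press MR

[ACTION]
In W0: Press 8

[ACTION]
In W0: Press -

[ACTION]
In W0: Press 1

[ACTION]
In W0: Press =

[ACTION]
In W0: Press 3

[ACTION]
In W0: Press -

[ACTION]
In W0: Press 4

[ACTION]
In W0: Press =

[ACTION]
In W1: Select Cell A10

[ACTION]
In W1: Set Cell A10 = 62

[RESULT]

     ┃A10: 62            ┃            
     ┃       A       B   ┃            
     ┃-------------------┃            
     ┃  1        0       ┃            
     ┃  2        0       ┃            
     ┃  3        0       ┃            
     ┃  4        0       ┃            
     ┃  5 Note           ┃            
     ┃  6        0       ┃            
     ┃  7        0Item   ┃            
     ┃  8        0       ┃            
     ┃  9      862       ┃┏━━━━━━━━━━━
     ┃ 10     [62]       ┃┃ Calculator
     ┃ 11        0       ┃┠───────────
     ┃ 12        0       ┃┃           
     ┃ 13        0       ┃┃┌───┬───┬──
     ┗━━━━━━━━━━━━━━━━━━━┛┃│ 7 │ 8 │ 9
                          ┃├───┼───┼──
                          ┃│ 4 │ 5 │ 6
                          ┃├───┼───┼──
                          ┃│ 1 │ 2 │ 3
                          ┃├───┼───┼──


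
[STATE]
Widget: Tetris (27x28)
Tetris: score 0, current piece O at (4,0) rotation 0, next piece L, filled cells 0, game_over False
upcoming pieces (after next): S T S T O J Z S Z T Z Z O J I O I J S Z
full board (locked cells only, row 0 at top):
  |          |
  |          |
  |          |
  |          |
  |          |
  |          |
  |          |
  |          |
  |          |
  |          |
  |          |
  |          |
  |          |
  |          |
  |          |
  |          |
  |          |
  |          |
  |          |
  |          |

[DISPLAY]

    ▓▓    │Next:           
    ▓▓    │  ▒             
          │▒▒▒             
          │                
          │                
          │                
          │Score:          
          │0               
          │                
          │                
          │                
          │                
          │                
          │                
          │                
          │                
          │                
          │                
          │                
          │                
          │                
          │                
          │                
          │                
          │                
          │                
          │                
          │                


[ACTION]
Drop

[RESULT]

          │Next:           
    ▓▓    │  ▒             
    ▓▓    │▒▒▒             
          │                
          │                
          │                
          │Score:          
          │0               
          │                
          │                
          │                
          │                
          │                
          │                
          │                
          │                
          │                
          │                
          │                
          │                
          │                
          │                
          │                
          │                
          │                
          │                
          │                
          │                


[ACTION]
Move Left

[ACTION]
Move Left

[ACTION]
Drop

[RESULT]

          │Next:           
          │  ▒             
  ▓▓      │▒▒▒             
  ▓▓      │                
          │                
          │                
          │Score:          
          │0               
          │                
          │                
          │                
          │                
          │                
          │                
          │                
          │                
          │                
          │                
          │                
          │                
          │                
          │                
          │                
          │                
          │                
          │                
          │                
          │                


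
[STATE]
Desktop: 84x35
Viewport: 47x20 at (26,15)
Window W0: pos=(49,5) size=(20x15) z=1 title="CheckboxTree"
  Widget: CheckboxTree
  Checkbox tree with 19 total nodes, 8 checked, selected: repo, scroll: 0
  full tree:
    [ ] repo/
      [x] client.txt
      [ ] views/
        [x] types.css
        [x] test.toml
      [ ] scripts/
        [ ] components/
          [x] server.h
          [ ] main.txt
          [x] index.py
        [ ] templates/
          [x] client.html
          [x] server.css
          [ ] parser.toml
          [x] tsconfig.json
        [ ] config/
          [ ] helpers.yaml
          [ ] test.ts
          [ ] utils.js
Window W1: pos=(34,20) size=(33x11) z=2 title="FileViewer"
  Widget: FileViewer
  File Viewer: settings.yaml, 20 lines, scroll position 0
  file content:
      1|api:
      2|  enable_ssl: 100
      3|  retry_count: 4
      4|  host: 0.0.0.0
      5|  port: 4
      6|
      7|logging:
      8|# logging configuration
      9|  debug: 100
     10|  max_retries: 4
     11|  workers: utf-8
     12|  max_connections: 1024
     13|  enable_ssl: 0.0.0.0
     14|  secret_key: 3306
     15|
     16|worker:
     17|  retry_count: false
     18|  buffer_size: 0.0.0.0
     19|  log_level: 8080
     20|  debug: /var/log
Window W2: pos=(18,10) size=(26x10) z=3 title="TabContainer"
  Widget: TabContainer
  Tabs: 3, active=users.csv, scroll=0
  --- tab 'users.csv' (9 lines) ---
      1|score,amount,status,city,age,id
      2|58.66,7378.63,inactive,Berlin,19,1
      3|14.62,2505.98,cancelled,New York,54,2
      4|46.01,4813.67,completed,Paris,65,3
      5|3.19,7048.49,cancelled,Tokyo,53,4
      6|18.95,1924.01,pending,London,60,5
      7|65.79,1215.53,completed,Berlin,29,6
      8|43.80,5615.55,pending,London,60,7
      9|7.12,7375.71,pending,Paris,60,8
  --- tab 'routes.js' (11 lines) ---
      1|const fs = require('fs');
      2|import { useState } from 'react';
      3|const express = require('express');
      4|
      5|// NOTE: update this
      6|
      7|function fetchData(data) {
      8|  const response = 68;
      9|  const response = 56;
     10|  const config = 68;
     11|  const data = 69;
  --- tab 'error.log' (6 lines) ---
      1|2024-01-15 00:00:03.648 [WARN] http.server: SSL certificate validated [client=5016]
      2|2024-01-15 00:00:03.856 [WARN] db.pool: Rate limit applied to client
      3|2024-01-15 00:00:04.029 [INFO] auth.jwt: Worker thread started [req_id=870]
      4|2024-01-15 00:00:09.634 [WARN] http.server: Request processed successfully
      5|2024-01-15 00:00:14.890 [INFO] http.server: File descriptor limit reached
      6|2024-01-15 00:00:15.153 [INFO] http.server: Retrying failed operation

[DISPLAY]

mount,status,city┃     ┃       [x] server.┃    
378.63,inactive,B┃     ┃       [ ] main.tx┃    
505.98,cancelled,┃     ┃       [x] index.p┃    
813.67,completed,┃     ┃     [-] templates┃    
━━━━━━━━━━━━━━━━━┛     ┗━━━━━━━━━━━━━━━━━━┛    
        ┏━━━━━━━━━━━━━━━━━━━━━━━━━━━━━━━┓      
        ┃ FileViewer                    ┃      
        ┠───────────────────────────────┨      
        ┃api:                          ▲┃      
        ┃  enable_ssl: 100             █┃      
        ┃  retry_count: 4              ░┃      
        ┃  host: 0.0.0.0               ░┃      
        ┃  port: 4                     ░┃      
        ┃                              ░┃      
        ┃logging:                      ▼┃      
        ┗━━━━━━━━━━━━━━━━━━━━━━━━━━━━━━━┛      
                                               
                                               
                                               
                                               


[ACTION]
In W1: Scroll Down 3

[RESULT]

mount,status,city┃     ┃       [x] server.┃    
378.63,inactive,B┃     ┃       [ ] main.tx┃    
505.98,cancelled,┃     ┃       [x] index.p┃    
813.67,completed,┃     ┃     [-] templates┃    
━━━━━━━━━━━━━━━━━┛     ┗━━━━━━━━━━━━━━━━━━┛    
        ┏━━━━━━━━━━━━━━━━━━━━━━━━━━━━━━━┓      
        ┃ FileViewer                    ┃      
        ┠───────────────────────────────┨      
        ┃  host: 0.0.0.0               ▲┃      
        ┃  port: 4                     ░┃      
        ┃                              █┃      
        ┃logging:                      ░┃      
        ┃# logging configuration       ░┃      
        ┃  debug: 100                  ░┃      
        ┃  max_retries: 4              ▼┃      
        ┗━━━━━━━━━━━━━━━━━━━━━━━━━━━━━━━┛      
                                               
                                               
                                               
                                               


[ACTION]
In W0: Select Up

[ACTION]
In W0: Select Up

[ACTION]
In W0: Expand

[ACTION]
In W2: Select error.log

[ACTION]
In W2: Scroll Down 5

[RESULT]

-15 00:00:15.153 ┃     ┃       [x] server.┃    
                 ┃     ┃       [ ] main.tx┃    
                 ┃     ┃       [x] index.p┃    
                 ┃     ┃     [-] templates┃    
━━━━━━━━━━━━━━━━━┛     ┗━━━━━━━━━━━━━━━━━━┛    
        ┏━━━━━━━━━━━━━━━━━━━━━━━━━━━━━━━┓      
        ┃ FileViewer                    ┃      
        ┠───────────────────────────────┨      
        ┃  host: 0.0.0.0               ▲┃      
        ┃  port: 4                     ░┃      
        ┃                              █┃      
        ┃logging:                      ░┃      
        ┃# logging configuration       ░┃      
        ┃  debug: 100                  ░┃      
        ┃  max_retries: 4              ▼┃      
        ┗━━━━━━━━━━━━━━━━━━━━━━━━━━━━━━━┛      
                                               
                                               
                                               
                                               


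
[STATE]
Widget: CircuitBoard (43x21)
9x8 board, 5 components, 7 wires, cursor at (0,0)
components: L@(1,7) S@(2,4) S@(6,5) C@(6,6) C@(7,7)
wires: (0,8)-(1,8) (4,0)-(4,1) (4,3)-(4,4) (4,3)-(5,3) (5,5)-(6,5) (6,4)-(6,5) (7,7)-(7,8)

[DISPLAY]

   0 1 2 3 4 5 6 7 8                       
0  [.]                              ·      
                                    │      
1                               L   ·      
                                           
2                   S                      
                                           
3                                          
                                           
4   · ─ ·       · ─ ·                      
                │                          
5               ·       ·                  
                        │                  
6                   · ─ S   C              
                                           
7                               C ─ ·      
Cursor: (0,0)                              
                                           
                                           
                                           
                                           


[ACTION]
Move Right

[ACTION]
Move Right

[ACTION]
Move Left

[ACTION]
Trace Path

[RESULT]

   0 1 2 3 4 5 6 7 8                       
0      [.]                          ·      
                                    │      
1                               L   ·      
                                           
2                   S                      
                                           
3                                          
                                           
4   · ─ ·       · ─ ·                      
                │                          
5               ·       ·                  
                        │                  
6                   · ─ S   C              
                                           
7                               C ─ ·      
Cursor: (0,1)  Trace: No connections       
                                           
                                           
                                           
                                           


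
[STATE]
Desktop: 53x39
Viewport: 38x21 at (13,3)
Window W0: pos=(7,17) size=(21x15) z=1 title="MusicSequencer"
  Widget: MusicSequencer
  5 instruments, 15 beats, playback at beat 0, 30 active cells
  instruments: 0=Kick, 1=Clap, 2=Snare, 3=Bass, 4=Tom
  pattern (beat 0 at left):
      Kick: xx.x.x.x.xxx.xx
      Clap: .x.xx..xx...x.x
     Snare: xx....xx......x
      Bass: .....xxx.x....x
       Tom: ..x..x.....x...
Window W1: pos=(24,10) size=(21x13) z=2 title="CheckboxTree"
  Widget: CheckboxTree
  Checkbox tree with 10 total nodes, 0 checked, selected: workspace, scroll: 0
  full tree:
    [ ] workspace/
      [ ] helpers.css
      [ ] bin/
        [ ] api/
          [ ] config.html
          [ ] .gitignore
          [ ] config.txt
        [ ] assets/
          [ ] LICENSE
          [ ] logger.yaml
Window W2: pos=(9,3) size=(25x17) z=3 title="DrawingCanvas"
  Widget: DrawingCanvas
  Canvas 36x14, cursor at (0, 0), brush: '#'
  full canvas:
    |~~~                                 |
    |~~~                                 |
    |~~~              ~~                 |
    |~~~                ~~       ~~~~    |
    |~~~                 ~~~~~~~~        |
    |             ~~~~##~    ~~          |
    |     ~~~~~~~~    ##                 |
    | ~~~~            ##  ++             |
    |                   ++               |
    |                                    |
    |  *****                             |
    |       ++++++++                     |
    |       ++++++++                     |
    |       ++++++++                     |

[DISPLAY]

━━━━━━━━━━━━━━━━━━━━┓                 
awingCanvas         ┃                 
────────────────────┨                 
                    ┃                 
                    ┃                 
              ~~    ┃                 
                ~~  ┃                 
                 ~~~┃━━━━━━━━━━┓      
          ~~~~##~   ┃Tree      ┃      
  ~~~~~~~~    ##    ┃──────────┨      
~~            ##  ++┃space/    ┃      
                ++  ┃lpers.css ┃      
                    ┃n/        ┃      
****                ┃api/      ┃      
    ++++++++        ┃] config.h┃      
    ++++++++        ┃] .gitigno┃      
━━━━━━━━━━━━━━━━━━━━┛] config.t┃      
 ▼123456789┃     [ ] assets/   ┃      
k██·█·█·█·█┃       [ ] LICENSE ┃      
p·█·██··██·┗━━━━━━━━━━━━━━━━━━━┛      
e██····██·····┃                       


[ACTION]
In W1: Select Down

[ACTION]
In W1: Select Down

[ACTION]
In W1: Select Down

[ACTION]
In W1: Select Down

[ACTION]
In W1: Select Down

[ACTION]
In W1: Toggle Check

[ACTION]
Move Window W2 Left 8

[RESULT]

━━━━━━━━━━━━┓                         
vas         ┃                         
────────────┨                         
            ┃                         
            ┃                         
      ~~    ┃                         
        ~~  ┃                         
         ~~~┃━━━━━━━━━━━━━━━━━━┓      
  ~~~~##~   ┃CheckboxTree      ┃      
~~    ##    ┃──────────────────┨      
      ##  ++┃[-] workspace/    ┃      
        ++  ┃  [ ] helpers.css ┃      
            ┃  [-] bin/        ┃      
            ┃    [-] api/      ┃      
++++        ┃      [ ] config.h┃      
++++        ┃      [x] .gitigno┃      
━━━━━━━━━━━━┛      [ ] config.t┃      
 ▼123456789┃     [ ] assets/   ┃      
k██·█·█·█·█┃       [ ] LICENSE ┃      
p·█·██··██·┗━━━━━━━━━━━━━━━━━━━┛      
e██····██·····┃                       


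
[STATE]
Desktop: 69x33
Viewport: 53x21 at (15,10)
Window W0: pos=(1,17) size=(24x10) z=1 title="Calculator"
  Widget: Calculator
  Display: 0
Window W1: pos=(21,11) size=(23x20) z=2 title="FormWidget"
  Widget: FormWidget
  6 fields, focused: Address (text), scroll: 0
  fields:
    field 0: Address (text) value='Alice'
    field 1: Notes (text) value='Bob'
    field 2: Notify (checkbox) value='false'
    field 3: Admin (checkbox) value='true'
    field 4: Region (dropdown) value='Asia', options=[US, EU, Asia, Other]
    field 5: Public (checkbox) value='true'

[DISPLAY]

                                                     
      ┏━━━━━━━━━━━━━━━━━━━━━┓                        
      ┃ FormWidget          ┃                        
      ┠─────────────────────┨                        
      ┃> Address:    [Alice]┃                        
      ┃  Notes:      [Bob  ]┃                        
      ┃  Notify:     [ ]    ┃                        
━━━━━━┃  Admin:      [x]    ┃                        
      ┃  Region:     [Asia▼]┃                        
──────┃  Public:     [x]    ┃                        
      ┃                     ┃                        
───┐  ┃                     ┃                        
 ÷ │  ┃                     ┃                        
───┤  ┃                     ┃                        
 × │  ┃                     ┃                        
───┘  ┃                     ┃                        
━━━━━━┃                     ┃                        
      ┃                     ┃                        
      ┃                     ┃                        
      ┃                     ┃                        
      ┗━━━━━━━━━━━━━━━━━━━━━┛                        


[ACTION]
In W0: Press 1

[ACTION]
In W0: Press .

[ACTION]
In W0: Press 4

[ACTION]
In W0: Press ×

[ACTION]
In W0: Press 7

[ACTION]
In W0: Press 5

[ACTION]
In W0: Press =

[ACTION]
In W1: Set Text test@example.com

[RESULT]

                                                     
      ┏━━━━━━━━━━━━━━━━━━━━━┓                        
      ┃ FormWidget          ┃                        
      ┠─────────────────────┨                        
      ┃> Address:    [test@]┃                        
      ┃  Notes:      [Bob  ]┃                        
      ┃  Notify:     [ ]    ┃                        
━━━━━━┃  Admin:      [x]    ┃                        
      ┃  Region:     [Asia▼]┃                        
──────┃  Public:     [x]    ┃                        
      ┃                     ┃                        
───┐  ┃                     ┃                        
 ÷ │  ┃                     ┃                        
───┤  ┃                     ┃                        
 × │  ┃                     ┃                        
───┘  ┃                     ┃                        
━━━━━━┃                     ┃                        
      ┃                     ┃                        
      ┃                     ┃                        
      ┃                     ┃                        
      ┗━━━━━━━━━━━━━━━━━━━━━┛                        


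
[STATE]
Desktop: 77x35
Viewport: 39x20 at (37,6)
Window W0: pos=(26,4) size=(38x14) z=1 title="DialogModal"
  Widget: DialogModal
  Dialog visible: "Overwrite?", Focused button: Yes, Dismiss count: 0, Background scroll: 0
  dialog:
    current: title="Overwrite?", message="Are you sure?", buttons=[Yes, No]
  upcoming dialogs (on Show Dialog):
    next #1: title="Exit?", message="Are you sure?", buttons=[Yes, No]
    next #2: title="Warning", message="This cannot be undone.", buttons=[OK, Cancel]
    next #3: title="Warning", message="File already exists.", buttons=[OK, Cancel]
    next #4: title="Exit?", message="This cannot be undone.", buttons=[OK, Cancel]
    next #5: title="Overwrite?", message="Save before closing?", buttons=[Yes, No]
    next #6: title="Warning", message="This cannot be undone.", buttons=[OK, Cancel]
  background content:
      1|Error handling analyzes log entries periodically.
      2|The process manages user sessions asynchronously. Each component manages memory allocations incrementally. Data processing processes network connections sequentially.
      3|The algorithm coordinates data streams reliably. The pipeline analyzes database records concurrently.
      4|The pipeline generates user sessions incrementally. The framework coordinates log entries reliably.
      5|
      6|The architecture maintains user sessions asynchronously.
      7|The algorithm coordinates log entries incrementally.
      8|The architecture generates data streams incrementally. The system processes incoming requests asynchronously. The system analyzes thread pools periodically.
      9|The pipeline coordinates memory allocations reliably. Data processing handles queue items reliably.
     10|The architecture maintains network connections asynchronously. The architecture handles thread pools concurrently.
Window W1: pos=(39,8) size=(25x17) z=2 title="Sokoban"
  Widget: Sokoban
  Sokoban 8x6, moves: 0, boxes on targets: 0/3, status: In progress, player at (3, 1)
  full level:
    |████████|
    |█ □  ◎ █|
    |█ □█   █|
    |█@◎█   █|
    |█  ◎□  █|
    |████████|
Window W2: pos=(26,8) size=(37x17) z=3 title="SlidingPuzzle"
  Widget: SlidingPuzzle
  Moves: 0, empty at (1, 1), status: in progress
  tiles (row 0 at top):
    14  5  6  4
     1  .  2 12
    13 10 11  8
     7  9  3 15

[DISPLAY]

──────────────────────────┨            
ling analyzes log entries ┃            
━━━━━━━━━━━━━━━━━━━━━━━━━┓┓            
zzle                     ┃┃            
─────────────────────────┨┨            
┬────┬────┐              ┃┃            
│  6 │  4 │              ┃┃            
┼────┼────┤              ┃┃            
│  2 │ 12 │              ┃┃            
┼────┼────┤              ┃┃            
│ 11 │  8 │              ┃┃            
┼────┼────┤              ┃┃            
│  3 │ 15 │              ┃┃            
┴────┴────┘              ┃┃            
                         ┃┃            
                         ┃┃            
                         ┃┃            
                         ┃┃            
━━━━━━━━━━━━━━━━━━━━━━━━━┛┛            
                                       


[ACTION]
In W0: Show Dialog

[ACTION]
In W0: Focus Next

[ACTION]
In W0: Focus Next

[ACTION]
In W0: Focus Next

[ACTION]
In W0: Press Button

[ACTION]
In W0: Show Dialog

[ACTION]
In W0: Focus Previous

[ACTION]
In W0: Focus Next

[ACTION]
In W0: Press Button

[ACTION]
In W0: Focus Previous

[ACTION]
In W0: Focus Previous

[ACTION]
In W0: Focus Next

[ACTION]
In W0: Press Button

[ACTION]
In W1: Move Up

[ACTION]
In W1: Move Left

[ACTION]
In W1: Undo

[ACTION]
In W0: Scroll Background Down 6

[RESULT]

──────────────────────────┨            
thm coordinates log entrie┃            
━━━━━━━━━━━━━━━━━━━━━━━━━┓┓            
zzle                     ┃┃            
─────────────────────────┨┨            
┬────┬────┐              ┃┃            
│  6 │  4 │              ┃┃            
┼────┼────┤              ┃┃            
│  2 │ 12 │              ┃┃            
┼────┼────┤              ┃┃            
│ 11 │  8 │              ┃┃            
┼────┼────┤              ┃┃            
│  3 │ 15 │              ┃┃            
┴────┴────┘              ┃┃            
                         ┃┃            
                         ┃┃            
                         ┃┃            
                         ┃┃            
━━━━━━━━━━━━━━━━━━━━━━━━━┛┛            
                                       
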